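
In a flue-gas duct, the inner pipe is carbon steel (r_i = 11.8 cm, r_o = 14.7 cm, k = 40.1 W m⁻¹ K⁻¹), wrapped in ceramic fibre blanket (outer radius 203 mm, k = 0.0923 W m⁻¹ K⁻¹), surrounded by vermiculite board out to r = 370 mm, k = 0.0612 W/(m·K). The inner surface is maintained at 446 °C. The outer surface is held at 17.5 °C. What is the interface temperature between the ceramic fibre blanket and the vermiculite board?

Series thermal resistances, inner to outer:
  R'_carbon steel = ln(0.147/0.118)/(2πk) = 0.2197/(2π·40.1) = 8.722×10^-4 m·K/W
  R'_ceramic fibre blanket = ln(0.203/0.147)/(2πk) = 0.3228/(2π·0.0923) = 0.5566 m·K/W
  R'_vermiculite board = ln(0.370/0.203)/(2πk) = 0.6003/(2π·0.0612) = 1.561 m·K/W
ΣR = 8.722×10^-4 + 0.5566 + 1.561 = 2.118 m·K/W
Q' = ΔT/ΣR = (446 °C − 17.5 °C)/2.118 = 202.3 W/m
From the inner boundary to the ceramic fibre blanket/vermiculite board interface, ΣR_partial = 0.5575 m·K/W.
T_interface = T_in − Q'·ΣR_partial = 446 °C − (202.3)(0.5575) = 333 °C

T = 333 °C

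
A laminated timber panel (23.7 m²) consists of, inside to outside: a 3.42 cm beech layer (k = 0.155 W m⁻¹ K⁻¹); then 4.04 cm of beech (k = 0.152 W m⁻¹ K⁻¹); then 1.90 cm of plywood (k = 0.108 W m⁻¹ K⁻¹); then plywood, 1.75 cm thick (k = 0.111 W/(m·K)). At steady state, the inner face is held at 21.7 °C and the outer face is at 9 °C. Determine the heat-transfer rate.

Q = 367 W

Resistance network (inner→outer):
  R_beech = L/(kA) = 0.0342/(0.155·23.7) = 0.009310 K/W
  R_beech = L/(kA) = 0.0404/(0.152·23.7) = 0.01121 K/W
  R_plywood = L/(kA) = 0.0190/(0.108·23.7) = 0.007423 K/W
  R_plywood = L/(kA) = 0.0175/(0.111·23.7) = 0.006652 K/W
ΣR = 0.009310 + 0.01121 + 0.007423 + 0.006652 = 0.03460 K/W
Q = ΔT/ΣR = (21.7 °C − 9 °C)/0.03460 = 367 W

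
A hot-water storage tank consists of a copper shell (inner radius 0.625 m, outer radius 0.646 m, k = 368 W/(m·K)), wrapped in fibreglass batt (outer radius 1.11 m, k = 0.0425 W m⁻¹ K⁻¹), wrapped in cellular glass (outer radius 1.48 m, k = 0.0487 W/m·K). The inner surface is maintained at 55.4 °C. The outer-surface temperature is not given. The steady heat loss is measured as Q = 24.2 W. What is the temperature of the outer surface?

T_out = 17.2 °C

Sum the resistances:
  R_copper = (1/0.625 − 1/0.646)/(4πk) = 0.05201/(4π·368) = 1.125×10^-5 K/W
  R_fibreglass batt = (1/0.646 − 1/1.11)/(4πk) = 0.6471/(4π·0.0425) = 1.212 K/W
  R_cellular glass = (1/1.11 − 1/1.48)/(4πk) = 0.2252/(4π·0.0487) = 0.3680 K/W
ΣR = 1.580 K/W
ΔT = Q·ΣR = 24.2 × 1.580 = 38.24 K
Heat flows outward, so T_out = T_in − ΔT = 55.4 − 38.24 = 17.2 °C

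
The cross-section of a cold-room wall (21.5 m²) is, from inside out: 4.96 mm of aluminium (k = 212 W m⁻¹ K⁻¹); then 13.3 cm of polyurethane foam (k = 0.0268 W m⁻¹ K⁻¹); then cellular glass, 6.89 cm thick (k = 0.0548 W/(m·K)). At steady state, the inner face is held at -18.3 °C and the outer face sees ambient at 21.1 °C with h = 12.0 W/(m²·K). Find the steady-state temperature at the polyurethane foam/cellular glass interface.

Series thermal resistances, inner to outer:
  R_aluminium = L/(kA) = 0.00496/(212·21.5) = 1.088×10^-6 K/W
  R_polyurethane foam = L/(kA) = 0.133/(0.0268·21.5) = 0.2308 K/W
  R_cellular glass = L/(kA) = 0.0689/(0.0548·21.5) = 0.05848 K/W
  R_conv,out = 1/(hA) = 1/(12.0·21.5) = 0.003876 K/W
ΣR = 1.088×10^-6 + 0.2308 + 0.05848 + 0.003876 = 0.2932 K/W
Q = ΔT/ΣR = (-18.3 °C − 21.1 °C)/0.2932 = -134.4 W
From the inner boundary to the polyurethane foam/cellular glass interface, ΣR_partial = 0.2308 K/W.
T_interface = T_in − Q·ΣR_partial = -18.3 °C − (-134.4)(0.2308) = 12.7 °C

T = 12.7 °C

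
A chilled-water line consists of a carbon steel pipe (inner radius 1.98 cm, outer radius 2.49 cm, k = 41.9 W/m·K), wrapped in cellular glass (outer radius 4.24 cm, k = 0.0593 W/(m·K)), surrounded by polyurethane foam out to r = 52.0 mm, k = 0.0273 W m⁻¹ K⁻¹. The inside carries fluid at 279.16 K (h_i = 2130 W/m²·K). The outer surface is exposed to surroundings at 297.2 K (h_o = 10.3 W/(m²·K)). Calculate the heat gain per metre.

Q' = 6.18 W/m

Resistance network (inner→outer):
  R'_conv,in = 1/(2πr h) = 1/(2π·0.0198·2130) = 0.003774 m·K/W
  R'_carbon steel = ln(0.0249/0.0198)/(2πk) = 0.2292/(2π·41.9) = 8.706×10^-4 m·K/W
  R'_cellular glass = ln(0.0424/0.0249)/(2πk) = 0.5323/(2π·0.0593) = 1.429 m·K/W
  R'_polyurethane foam = ln(0.0520/0.0424)/(2πk) = 0.2041/(2π·0.0273) = 1.190 m·K/W
  R'_conv,out = 1/(2πr h) = 1/(2π·0.0520·10.3) = 0.2972 m·K/W
ΣR = 0.003774 + 8.706×10^-4 + 1.429 + 1.190 + 0.2972 = 2.921 m·K/W
Q' = ΔT/ΣR = (279.16 K − 297.2 K)/2.921 = -6.18 W/m
(Negative Q' ⇒ heat flows inward; heat gain = 6.18 W/m.)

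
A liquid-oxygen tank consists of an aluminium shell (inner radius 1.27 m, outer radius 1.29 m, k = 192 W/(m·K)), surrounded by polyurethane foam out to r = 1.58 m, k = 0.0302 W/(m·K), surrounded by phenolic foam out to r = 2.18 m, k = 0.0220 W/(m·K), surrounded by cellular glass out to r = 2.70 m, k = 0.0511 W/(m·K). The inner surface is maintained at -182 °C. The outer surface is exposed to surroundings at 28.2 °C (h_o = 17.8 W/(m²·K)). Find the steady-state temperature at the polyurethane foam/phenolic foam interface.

T = -113 °C

Resistance network (inner→outer):
  R_aluminium = (1/1.27 − 1/1.29)/(4πk) = 0.01221/(4π·192) = 5.060×10^-6 K/W
  R_polyurethane foam = (1/1.29 − 1/1.58)/(4πk) = 0.1423/(4π·0.0302) = 0.3749 K/W
  R_phenolic foam = (1/1.58 − 1/2.18)/(4πk) = 0.1742/(4π·0.0220) = 0.6301 K/W
  R_cellular glass = (1/2.18 − 1/2.70)/(4πk) = 0.08835/(4π·0.0511) = 0.1376 K/W
  R_conv,out = 1/(4πr²h) = 1/(4π·2.70²·17.8) = 6.133×10^-4 K/W
ΣR = 5.060×10^-6 + 0.3749 + 0.6301 + 0.1376 + 6.133×10^-4 = 1.143 K/W
Q = ΔT/ΣR = (-182 °C − 28.2 °C)/1.143 = -183.9 W
From the inner boundary to the polyurethane foam/phenolic foam interface, ΣR_partial = 0.3749 K/W.
T_interface = T_in − Q·ΣR_partial = -182 °C − (-183.9)(0.3749) = -113 °C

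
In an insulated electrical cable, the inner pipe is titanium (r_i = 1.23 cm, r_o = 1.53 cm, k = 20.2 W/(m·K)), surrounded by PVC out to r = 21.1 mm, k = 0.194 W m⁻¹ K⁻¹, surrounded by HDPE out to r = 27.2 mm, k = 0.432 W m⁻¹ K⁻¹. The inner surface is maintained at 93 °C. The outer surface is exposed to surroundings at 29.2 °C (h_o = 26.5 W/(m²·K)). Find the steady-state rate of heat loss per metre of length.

Resistance network (inner→outer):
  R'_titanium = ln(0.0153/0.0123)/(2πk) = 0.2183/(2π·20.2) = 0.001720 m·K/W
  R'_PVC = ln(0.0211/0.0153)/(2πk) = 0.3214/(2π·0.194) = 0.2637 m·K/W
  R'_HDPE = ln(0.0272/0.0211)/(2πk) = 0.2539/(2π·0.432) = 0.09356 m·K/W
  R'_conv,out = 1/(2πr h) = 1/(2π·0.0272·26.5) = 0.2208 m·K/W
ΣR = 0.001720 + 0.2637 + 0.09356 + 0.2208 = 0.5798 m·K/W
Q' = ΔT/ΣR = (93 °C − 29.2 °C)/0.5798 = 110 W/m

Q' = 110 W/m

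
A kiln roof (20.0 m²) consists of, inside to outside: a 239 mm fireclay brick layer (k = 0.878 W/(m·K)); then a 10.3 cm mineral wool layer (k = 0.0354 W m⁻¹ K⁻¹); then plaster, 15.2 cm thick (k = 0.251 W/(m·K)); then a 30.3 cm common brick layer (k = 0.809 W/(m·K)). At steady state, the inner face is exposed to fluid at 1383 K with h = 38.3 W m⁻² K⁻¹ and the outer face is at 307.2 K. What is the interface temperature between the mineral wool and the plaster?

Resistance network (inner→outer):
  R_conv,in = 1/(hA) = 1/(38.3·20.0) = 0.001305 K/W
  R_fireclay brick = L/(kA) = 0.239/(0.878·20.0) = 0.01361 K/W
  R_mineral wool = L/(kA) = 0.103/(0.0354·20.0) = 0.1455 K/W
  R_plaster = L/(kA) = 0.152/(0.251·20.0) = 0.03028 K/W
  R_common brick = L/(kA) = 0.303/(0.809·20.0) = 0.01873 K/W
ΣR = 0.001305 + 0.01361 + 0.1455 + 0.03028 + 0.01873 = 0.2094 K/W
Q = ΔT/ΣR = (1383 K − 307.2 K)/0.2094 = 5138 W
From the inner boundary to the mineral wool/plaster interface, ΣR_partial = 0.1604 K/W.
T_interface = T_in − Q·ΣR_partial = 1383 K − (5138)(0.1604) = 559 K

T = 559 K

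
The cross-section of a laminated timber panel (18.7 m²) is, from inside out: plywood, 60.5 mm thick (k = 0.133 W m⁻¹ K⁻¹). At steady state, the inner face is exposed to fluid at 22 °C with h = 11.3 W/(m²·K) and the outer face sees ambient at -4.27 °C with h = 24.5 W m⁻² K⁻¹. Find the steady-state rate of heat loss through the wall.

Q = 841 W

Resistance network (inner→outer):
  R_conv,in = 1/(hA) = 1/(11.3·18.7) = 0.004732 K/W
  R_plywood = L/(kA) = 0.0605/(0.133·18.7) = 0.02433 K/W
  R_conv,out = 1/(hA) = 1/(24.5·18.7) = 0.002183 K/W
ΣR = 0.004732 + 0.02433 + 0.002183 = 0.03125 K/W
Q = ΔT/ΣR = (22 °C − -4.27 °C)/0.03125 = 841 W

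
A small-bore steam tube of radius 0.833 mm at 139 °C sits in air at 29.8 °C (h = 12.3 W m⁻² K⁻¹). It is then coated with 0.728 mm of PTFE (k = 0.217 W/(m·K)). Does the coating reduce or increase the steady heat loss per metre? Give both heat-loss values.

Critical radius for a cylinder: r_cr = k/h = 0.0176 m = 1.76 cm.
Outer radius after coating: r₂ = 8.33×10^-4 + 7.28×10^-4 = 0.001561 m.
Since r₁ < r_cr and r₂ ≤ r_cr, the coating moves toward the maximum at r_cr — heat loss rises.
Bare: R = 1/(2πr₁h) = 15.53 m·K/W; Q = 109.2/15.53 = 7.03 W/m.
Coated: R = R_cond + R_conv = 8.750 m·K/W; Q = 109.2/8.750 = 12.5 W/m.

increases: 7.03 → 12.5 W/m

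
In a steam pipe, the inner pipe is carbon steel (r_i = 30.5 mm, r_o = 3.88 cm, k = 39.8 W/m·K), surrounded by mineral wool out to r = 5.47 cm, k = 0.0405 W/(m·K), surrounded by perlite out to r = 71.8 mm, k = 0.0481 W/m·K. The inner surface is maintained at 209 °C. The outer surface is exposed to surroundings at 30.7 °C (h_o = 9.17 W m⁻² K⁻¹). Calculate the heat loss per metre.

Q' = 71.5 W/m

Resistance network (inner→outer):
  R'_carbon steel = ln(0.0388/0.0305)/(2πk) = 0.2407/(2π·39.8) = 9.625×10^-4 m·K/W
  R'_mineral wool = ln(0.0547/0.0388)/(2πk) = 0.3434/(2π·0.0405) = 1.350 m·K/W
  R'_perlite = ln(0.0718/0.0547)/(2πk) = 0.2720/(2π·0.0481) = 0.9001 m·K/W
  R'_conv,out = 1/(2πr h) = 1/(2π·0.0718·9.17) = 0.2417 m·K/W
ΣR = 9.625×10^-4 + 1.350 + 0.9001 + 0.2417 = 2.493 m·K/W
Q' = ΔT/ΣR = (209 °C − 30.7 °C)/2.493 = 71.5 W/m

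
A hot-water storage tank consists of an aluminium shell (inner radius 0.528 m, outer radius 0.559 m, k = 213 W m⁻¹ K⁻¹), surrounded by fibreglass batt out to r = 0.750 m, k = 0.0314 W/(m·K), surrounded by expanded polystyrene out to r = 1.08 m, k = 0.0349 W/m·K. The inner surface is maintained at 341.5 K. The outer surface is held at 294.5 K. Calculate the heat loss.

Resistance network (inner→outer):
  R_aluminium = (1/0.528 − 1/0.559)/(4πk) = 0.1050/(4π·213) = 3.924×10^-5 K/W
  R_fibreglass batt = (1/0.559 − 1/0.750)/(4πk) = 0.4556/(4π·0.0314) = 1.155 K/W
  R_expanded polystyrene = (1/0.750 − 1/1.08)/(4πk) = 0.4074/(4π·0.0349) = 0.9290 K/W
ΣR = 3.924×10^-5 + 1.155 + 0.9290 = 2.084 K/W
Q = ΔT/ΣR = (341.5 K − 294.5 K)/2.084 = 22.6 W

Q = 22.6 W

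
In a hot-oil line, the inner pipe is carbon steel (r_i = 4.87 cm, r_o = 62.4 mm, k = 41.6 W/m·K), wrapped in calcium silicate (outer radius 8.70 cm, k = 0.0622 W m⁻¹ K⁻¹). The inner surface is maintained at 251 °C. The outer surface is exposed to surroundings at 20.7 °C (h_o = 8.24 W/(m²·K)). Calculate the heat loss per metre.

Series thermal resistances, inner to outer:
  R'_carbon steel = ln(0.0624/0.0487)/(2πk) = 0.2479/(2π·41.6) = 9.484×10^-4 m·K/W
  R'_calcium silicate = ln(0.0870/0.0624)/(2πk) = 0.3323/(2π·0.0622) = 0.8504 m·K/W
  R'_conv,out = 1/(2πr h) = 1/(2π·0.0870·8.24) = 0.2220 m·K/W
ΣR = 9.484×10^-4 + 0.8504 + 0.2220 = 1.073 m·K/W
Q' = ΔT/ΣR = (251 °C − 20.7 °C)/1.073 = 215 W/m

Q' = 215 W/m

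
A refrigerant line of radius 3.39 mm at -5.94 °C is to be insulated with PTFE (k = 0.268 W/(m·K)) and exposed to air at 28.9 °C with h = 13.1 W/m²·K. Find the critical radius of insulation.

r_cr = 2.05 cm

For a cylinder, r_cr = k_ins/h = 0.268/13.1 = 0.0205 m = 2.05 cm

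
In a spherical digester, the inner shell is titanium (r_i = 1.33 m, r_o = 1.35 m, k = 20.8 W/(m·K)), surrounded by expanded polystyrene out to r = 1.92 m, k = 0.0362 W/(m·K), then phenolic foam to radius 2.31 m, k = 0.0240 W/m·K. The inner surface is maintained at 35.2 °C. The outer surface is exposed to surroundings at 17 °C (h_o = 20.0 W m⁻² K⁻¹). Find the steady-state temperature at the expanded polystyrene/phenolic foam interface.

Treat each layer as a resistance in series:
  R_titanium = (1/1.33 − 1/1.35)/(4πk) = 0.01114/(4π·20.8) = 4.262×10^-5 K/W
  R_expanded polystyrene = (1/1.35 − 1/1.92)/(4πk) = 0.2199/(4π·0.0362) = 0.4834 K/W
  R_phenolic foam = (1/1.92 − 1/2.31)/(4πk) = 0.08793/(4π·0.0240) = 0.2916 K/W
  R_conv,out = 1/(4πr²h) = 1/(4π·2.31²·20.0) = 7.457×10^-4 K/W
ΣR = 4.262×10^-5 + 0.4834 + 0.2916 + 7.457×10^-4 = 0.7758 K/W
Q = ΔT/ΣR = (35.2 °C − 17 °C)/0.7758 = 23.46 W
From the inner boundary to the expanded polystyrene/phenolic foam interface, ΣR_partial = 0.4834 K/W.
T_interface = T_in − Q·ΣR_partial = 35.2 °C − (23.46)(0.4834) = 23.9 °C

T = 23.9 °C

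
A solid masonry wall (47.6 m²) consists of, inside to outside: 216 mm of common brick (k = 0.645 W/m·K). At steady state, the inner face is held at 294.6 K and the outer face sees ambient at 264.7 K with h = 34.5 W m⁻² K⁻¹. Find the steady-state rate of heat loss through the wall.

Treat each layer as a resistance in series:
  R_common brick = L/(kA) = 0.216/(0.645·47.6) = 0.007035 K/W
  R_conv,out = 1/(hA) = 1/(34.5·47.6) = 6.089×10^-4 K/W
ΣR = 0.007035 + 6.089×10^-4 = 0.007644 K/W
Q = ΔT/ΣR = (294.6 K − 264.7 K)/0.007644 = 3910 W

Q = 3.91 kW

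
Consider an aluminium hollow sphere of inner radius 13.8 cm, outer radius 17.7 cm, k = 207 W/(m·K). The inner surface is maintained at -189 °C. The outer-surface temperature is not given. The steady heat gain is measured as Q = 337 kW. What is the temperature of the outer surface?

T_out = 17.9 °C

Series resistances:
  R_aluminium = (1/0.138 − 1/0.177)/(4πk) = 1.597/(4π·207) = 6.138×10^-4 K/W
ΣR = 6.138×10^-4 K/W
ΔT = Q·ΣR = 3.37×10^5 × 6.138×10^-4 = 206.9 K
Heat flows inward, so T_out = T_in + ΔT = -189 + 206.9 = 17.9 °C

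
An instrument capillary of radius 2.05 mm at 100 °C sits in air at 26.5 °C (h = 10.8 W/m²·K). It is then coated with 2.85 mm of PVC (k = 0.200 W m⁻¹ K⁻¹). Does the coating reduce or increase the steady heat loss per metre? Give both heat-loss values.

Critical radius for a cylinder: r_cr = k/h = 0.0185 m = 1.85 cm.
Outer radius after coating: r₂ = 0.00205 + 0.00285 = 0.00490 m.
Since r₁ < r_cr and r₂ ≤ r_cr, the coating moves toward the maximum at r_cr — heat loss rises.
Bare: R = 1/(2πr₁h) = 7.189 m·K/W; Q = 73.5/7.189 = 10.2 W/m.
Coated: R = R_cond + R_conv = 3.701 m·K/W; Q = 73.5/3.701 = 19.9 W/m.

increases: 10.2 → 19.9 W/m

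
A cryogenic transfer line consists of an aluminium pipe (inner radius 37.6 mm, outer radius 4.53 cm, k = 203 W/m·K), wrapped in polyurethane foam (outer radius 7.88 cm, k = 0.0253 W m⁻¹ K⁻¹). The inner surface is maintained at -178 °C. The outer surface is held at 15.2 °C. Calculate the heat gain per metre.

Q' = 55.5 W/m

Series thermal resistances, inner to outer:
  R'_aluminium = ln(0.0453/0.0376)/(2πk) = 0.1863/(2π·203) = 1.461×10^-4 m·K/W
  R'_polyurethane foam = ln(0.0788/0.0453)/(2πk) = 0.5536/(2π·0.0253) = 3.483 m·K/W
ΣR = 1.461×10^-4 + 3.483 = 3.483 m·K/W
Q' = ΔT/ΣR = (-178 °C − 15.2 °C)/3.483 = -55.5 W/m
(Negative Q' ⇒ heat flows inward; heat gain = 55.5 W/m.)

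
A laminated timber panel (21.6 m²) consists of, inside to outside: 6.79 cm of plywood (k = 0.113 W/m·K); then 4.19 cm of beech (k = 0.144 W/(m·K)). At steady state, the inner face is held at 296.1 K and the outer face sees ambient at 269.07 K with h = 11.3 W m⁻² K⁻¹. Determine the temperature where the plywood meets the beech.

T = 279.53 K

Series thermal resistances, inner to outer:
  R_plywood = L/(kA) = 0.0679/(0.113·21.6) = 0.02782 K/W
  R_beech = L/(kA) = 0.0419/(0.144·21.6) = 0.01347 K/W
  R_conv,out = 1/(hA) = 1/(11.3·21.6) = 0.004097 K/W
ΣR = 0.02782 + 0.01347 + 0.004097 = 0.04539 K/W
Q = ΔT/ΣR = (296.1 K − 269.07 K)/0.04539 = 595.5 W
From the inner boundary to the plywood/beech interface, ΣR_partial = 0.02782 K/W.
T_interface = T_in − Q·ΣR_partial = 296.1 K − (595.5)(0.02782) = 279.53 K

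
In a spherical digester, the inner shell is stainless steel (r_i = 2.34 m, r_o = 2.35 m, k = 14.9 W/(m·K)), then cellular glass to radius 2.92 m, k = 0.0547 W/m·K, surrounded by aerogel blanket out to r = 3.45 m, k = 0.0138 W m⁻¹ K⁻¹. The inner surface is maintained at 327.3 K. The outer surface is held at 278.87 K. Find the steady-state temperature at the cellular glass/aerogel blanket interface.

T = 313.5 K

Series thermal resistances, inner to outer:
  R_stainless steel = (1/2.34 − 1/2.35)/(4πk) = 0.001819/(4π·14.9) = 9.712×10^-6 K/W
  R_cellular glass = (1/2.35 − 1/2.92)/(4πk) = 0.08307/(4π·0.0547) = 0.1208 K/W
  R_aerogel blanket = (1/2.92 − 1/3.45)/(4πk) = 0.05261/(4π·0.0138) = 0.3034 K/W
ΣR = 9.712×10^-6 + 0.1208 + 0.3034 = 0.4242 K/W
Q = ΔT/ΣR = (327.3 K − 278.87 K)/0.4242 = 114.2 W
From the inner boundary to the cellular glass/aerogel blanket interface, ΣR_partial = 0.1208 K/W.
T_interface = T_in − Q·ΣR_partial = 327.3 K − (114.2)(0.1208) = 313.5 K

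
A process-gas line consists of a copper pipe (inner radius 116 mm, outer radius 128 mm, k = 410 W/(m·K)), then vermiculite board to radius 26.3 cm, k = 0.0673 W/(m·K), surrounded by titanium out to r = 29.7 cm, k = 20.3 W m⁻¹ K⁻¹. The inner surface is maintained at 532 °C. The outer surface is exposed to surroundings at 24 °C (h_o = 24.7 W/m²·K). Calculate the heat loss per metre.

Q' = 294 W/m

Series thermal resistances, inner to outer:
  R'_copper = ln(0.128/0.116)/(2πk) = 0.09844/(2π·410) = 3.821×10^-5 m·K/W
  R'_vermiculite board = ln(0.263/0.128)/(2πk) = 0.7201/(2π·0.0673) = 1.703 m·K/W
  R'_titanium = ln(0.297/0.263)/(2πk) = 0.1216/(2π·20.3) = 9.532×10^-4 m·K/W
  R'_conv,out = 1/(2πr h) = 1/(2π·0.297·24.7) = 0.02170 m·K/W
ΣR = 3.821×10^-5 + 1.703 + 9.532×10^-4 + 0.02170 = 1.726 m·K/W
Q' = ΔT/ΣR = (532 °C − 24 °C)/1.726 = 294 W/m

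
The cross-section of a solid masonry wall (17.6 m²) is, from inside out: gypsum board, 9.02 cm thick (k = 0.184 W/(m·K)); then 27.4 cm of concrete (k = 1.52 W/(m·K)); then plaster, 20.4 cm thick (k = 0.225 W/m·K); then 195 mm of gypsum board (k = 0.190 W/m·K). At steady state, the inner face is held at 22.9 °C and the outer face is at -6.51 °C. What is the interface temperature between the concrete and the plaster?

T = 15.3 °C

Resistance network (inner→outer):
  R_gypsum board = L/(kA) = 0.0902/(0.184·17.6) = 0.02785 K/W
  R_concrete = L/(kA) = 0.274/(1.52·17.6) = 0.01024 K/W
  R_plaster = L/(kA) = 0.204/(0.225·17.6) = 0.05152 K/W
  R_gypsum board = L/(kA) = 0.195/(0.190·17.6) = 0.05831 K/W
ΣR = 0.02785 + 0.01024 + 0.05152 + 0.05831 = 0.1479 K/W
Q = ΔT/ΣR = (22.9 °C − -6.51 °C)/0.1479 = 198.9 W
From the inner boundary to the concrete/plaster interface, ΣR_partial = 0.03809 K/W.
T_interface = T_in − Q·ΣR_partial = 22.9 °C − (198.9)(0.03809) = 15.3 °C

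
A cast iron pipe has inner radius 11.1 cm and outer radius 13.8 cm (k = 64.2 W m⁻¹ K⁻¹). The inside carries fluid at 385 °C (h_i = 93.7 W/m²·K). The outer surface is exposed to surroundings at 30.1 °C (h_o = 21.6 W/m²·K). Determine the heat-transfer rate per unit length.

Series thermal resistances, inner to outer:
  R'_conv,in = 1/(2πr h) = 1/(2π·0.111·93.7) = 0.01530 m·K/W
  R'_cast iron = ln(0.138/0.111)/(2πk) = 0.2177/(2π·64.2) = 5.397×10^-4 m·K/W
  R'_conv,out = 1/(2πr h) = 1/(2π·0.138·21.6) = 0.05339 m·K/W
ΣR = 0.01530 + 5.397×10^-4 + 0.05339 = 0.06923 m·K/W
Q' = ΔT/ΣR = (385 °C − 30.1 °C)/0.06923 = 5130 W/m

Q' = 5.13 kW/m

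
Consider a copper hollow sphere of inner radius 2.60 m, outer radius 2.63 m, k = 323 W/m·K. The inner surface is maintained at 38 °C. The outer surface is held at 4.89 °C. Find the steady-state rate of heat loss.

Q = 4πk·ΔT/(1/r₁ − 1/r₂) = 4π × 323 × 33.11 / (1/2.60 − 1/2.63) = 3.06×10^7 W

Q = 3.06×10^7 W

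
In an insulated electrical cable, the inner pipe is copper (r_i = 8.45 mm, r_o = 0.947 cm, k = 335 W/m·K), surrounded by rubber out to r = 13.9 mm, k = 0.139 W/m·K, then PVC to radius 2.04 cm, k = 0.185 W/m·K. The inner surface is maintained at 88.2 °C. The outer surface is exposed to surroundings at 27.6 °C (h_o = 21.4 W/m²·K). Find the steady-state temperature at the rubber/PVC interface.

Resistance network (inner→outer):
  R'_copper = ln(0.00947/0.00845)/(2πk) = 0.1140/(2π·335) = 5.414×10^-5 m·K/W
  R'_rubber = ln(0.0139/0.00947)/(2πk) = 0.3838/(2π·0.139) = 0.4394 m·K/W
  R'_PVC = ln(0.0204/0.0139)/(2πk) = 0.3836/(2π·0.185) = 0.3300 m·K/W
  R'_conv,out = 1/(2πr h) = 1/(2π·0.0204·21.4) = 0.3646 m·K/W
ΣR = 5.414×10^-5 + 0.4394 + 0.3300 + 0.3646 = 1.134 m·K/W
Q' = ΔT/ΣR = (88.2 °C − 27.6 °C)/1.134 = 53.44 W/m
From the inner boundary to the rubber/PVC interface, ΣR_partial = 0.4395 m·K/W.
T_interface = T_in − Q'·ΣR_partial = 88.2 °C − (53.44)(0.4395) = 64.7 °C

T = 64.7 °C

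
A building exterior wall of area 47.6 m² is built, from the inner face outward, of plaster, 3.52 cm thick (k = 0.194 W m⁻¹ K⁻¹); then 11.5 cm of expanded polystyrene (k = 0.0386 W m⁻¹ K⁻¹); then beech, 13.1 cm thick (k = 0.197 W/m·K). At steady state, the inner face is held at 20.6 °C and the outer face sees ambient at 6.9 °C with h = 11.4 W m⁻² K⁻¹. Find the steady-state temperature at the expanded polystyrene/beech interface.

Resistance network (inner→outer):
  R_plaster = L/(kA) = 0.0352/(0.194·47.6) = 0.003812 K/W
  R_expanded polystyrene = L/(kA) = 0.115/(0.0386·47.6) = 0.06259 K/W
  R_beech = L/(kA) = 0.131/(0.197·47.6) = 0.01397 K/W
  R_conv,out = 1/(hA) = 1/(11.4·47.6) = 0.001843 K/W
ΣR = 0.003812 + 0.06259 + 0.01397 + 0.001843 = 0.08222 K/W
Q = ΔT/ΣR = (20.6 °C − 6.9 °C)/0.08222 = 166.6 W
From the inner boundary to the expanded polystyrene/beech interface, ΣR_partial = 0.06640 K/W.
T_interface = T_in − Q·ΣR_partial = 20.6 °C − (166.6)(0.06640) = 9.54 °C

T = 9.54 °C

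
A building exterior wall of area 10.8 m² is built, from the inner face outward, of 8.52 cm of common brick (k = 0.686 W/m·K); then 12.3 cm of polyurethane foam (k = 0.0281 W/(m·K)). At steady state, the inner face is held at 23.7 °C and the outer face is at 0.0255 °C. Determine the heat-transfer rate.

Q = 56.8 W

Resistance network (inner→outer):
  R_common brick = L/(kA) = 0.0852/(0.686·10.8) = 0.01150 K/W
  R_polyurethane foam = L/(kA) = 0.123/(0.0281·10.8) = 0.4053 K/W
ΣR = 0.01150 + 0.4053 = 0.4168 K/W
Q = ΔT/ΣR = (23.7 °C − 0.0255 °C)/0.4168 = 56.8 W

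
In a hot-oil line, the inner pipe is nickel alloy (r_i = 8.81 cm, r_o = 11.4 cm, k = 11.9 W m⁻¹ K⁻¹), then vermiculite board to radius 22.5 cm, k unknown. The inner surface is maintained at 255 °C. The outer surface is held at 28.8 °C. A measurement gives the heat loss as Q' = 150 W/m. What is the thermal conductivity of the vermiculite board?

k = 0.0719 W/m·K

ΣR = ΔT/Q' = |255 − 28.8|/150 = 1.508 m·K/W
Known resistances:
  R'_nickel alloy = ln(0.114/0.0881)/(2πk) = 0.2577/(2π·11.9) = 0.003447 m·K/W
R_vermiculite board = ΣR − ΣR_known = 1.508 − 0.003447 = 1.505 m·K/W
ln(r₂/r₁)/(2πk) = 1.505 ⇒ k = 0.6799/(2π·1.505) = 0.0719 W/m·K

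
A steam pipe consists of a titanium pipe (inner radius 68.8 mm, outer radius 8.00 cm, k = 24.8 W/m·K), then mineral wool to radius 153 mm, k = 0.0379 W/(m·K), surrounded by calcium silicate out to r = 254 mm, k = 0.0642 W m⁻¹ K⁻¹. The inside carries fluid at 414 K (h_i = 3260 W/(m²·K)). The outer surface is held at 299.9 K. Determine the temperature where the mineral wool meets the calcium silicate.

Series thermal resistances, inner to outer:
  R'_conv,in = 1/(2πr h) = 1/(2π·0.0688·3260) = 7.096×10^-4 m·K/W
  R'_titanium = ln(0.0800/0.0688)/(2πk) = 0.1508/(2π·24.8) = 9.679×10^-4 m·K/W
  R'_mineral wool = ln(0.153/0.0800)/(2πk) = 0.6484/(2π·0.0379) = 2.723 m·K/W
  R'_calcium silicate = ln(0.254/0.153)/(2πk) = 0.5069/(2π·0.0642) = 1.257 m·K/W
ΣR = 7.096×10^-4 + 9.679×10^-4 + 2.723 + 1.257 = 3.982 m·K/W
Q' = ΔT/ΣR = (414 K − 299.9 K)/3.982 = 28.65 W/m
From the inner boundary to the mineral wool/calcium silicate interface, ΣR_partial = 2.725 m·K/W.
T_interface = T_in − Q'·ΣR_partial = 414 K − (28.65)(2.725) = 335.9 K

T = 335.9 K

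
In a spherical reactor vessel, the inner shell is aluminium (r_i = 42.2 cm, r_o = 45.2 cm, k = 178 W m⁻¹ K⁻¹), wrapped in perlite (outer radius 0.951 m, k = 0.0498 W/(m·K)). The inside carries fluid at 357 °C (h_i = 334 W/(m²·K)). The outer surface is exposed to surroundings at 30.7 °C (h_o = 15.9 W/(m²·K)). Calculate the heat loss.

Q = 175 W

Series thermal resistances, inner to outer:
  R_conv,in = 1/(4πr²h) = 1/(4π·0.422²·334) = 0.001338 K/W
  R_aluminium = (1/0.422 − 1/0.452)/(4πk) = 0.1573/(4π·178) = 7.031×10^-5 K/W
  R_perlite = (1/0.452 − 1/0.951)/(4πk) = 1.161/(4π·0.0498) = 1.855 K/W
  R_conv,out = 1/(4πr²h) = 1/(4π·0.951²·15.9) = 0.005534 K/W
ΣR = 0.001338 + 7.031×10^-5 + 1.855 + 0.005534 = 1.862 K/W
Q = ΔT/ΣR = (357 °C − 30.7 °C)/1.862 = 175 W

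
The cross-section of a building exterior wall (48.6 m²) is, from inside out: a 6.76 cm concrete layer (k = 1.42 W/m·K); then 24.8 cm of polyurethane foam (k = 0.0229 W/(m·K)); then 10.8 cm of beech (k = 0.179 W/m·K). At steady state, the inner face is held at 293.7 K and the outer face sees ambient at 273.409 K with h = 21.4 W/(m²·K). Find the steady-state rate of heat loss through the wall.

Q = 85.5 W

Resistance network (inner→outer):
  R_concrete = L/(kA) = 0.0676/(1.42·48.6) = 9.795×10^-4 K/W
  R_polyurethane foam = L/(kA) = 0.248/(0.0229·48.6) = 0.2228 K/W
  R_beech = L/(kA) = 0.108/(0.179·48.6) = 0.01241 K/W
  R_conv,out = 1/(hA) = 1/(21.4·48.6) = 9.615×10^-4 K/W
ΣR = 9.795×10^-4 + 0.2228 + 0.01241 + 9.615×10^-4 = 0.2372 K/W
Q = ΔT/ΣR = (293.7 K − 273.409 K)/0.2372 = 85.5 W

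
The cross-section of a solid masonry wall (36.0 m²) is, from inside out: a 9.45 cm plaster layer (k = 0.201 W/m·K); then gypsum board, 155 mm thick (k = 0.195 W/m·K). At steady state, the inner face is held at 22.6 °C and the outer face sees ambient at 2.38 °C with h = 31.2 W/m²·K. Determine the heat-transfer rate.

Q = 561 W

Resistance network (inner→outer):
  R_plaster = L/(kA) = 0.0945/(0.201·36.0) = 0.01306 K/W
  R_gypsum board = L/(kA) = 0.155/(0.195·36.0) = 0.02208 K/W
  R_conv,out = 1/(hA) = 1/(31.2·36.0) = 8.903×10^-4 K/W
ΣR = 0.01306 + 0.02208 + 8.903×10^-4 = 0.03603 K/W
Q = ΔT/ΣR = (22.6 °C − 2.38 °C)/0.03603 = 561 W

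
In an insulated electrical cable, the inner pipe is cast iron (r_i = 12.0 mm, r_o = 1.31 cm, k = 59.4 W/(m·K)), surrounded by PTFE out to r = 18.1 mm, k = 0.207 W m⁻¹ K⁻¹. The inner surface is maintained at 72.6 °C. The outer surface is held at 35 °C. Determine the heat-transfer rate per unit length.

Q' = 151 W/m

Treat each layer as a resistance in series:
  R'_cast iron = ln(0.0131/0.0120)/(2πk) = 0.08771/(2π·59.4) = 2.350×10^-4 m·K/W
  R'_PTFE = ln(0.0181/0.0131)/(2πk) = 0.3233/(2π·0.207) = 0.2486 m·K/W
ΣR = 2.350×10^-4 + 0.2486 = 0.2488 m·K/W
Q' = ΔT/ΣR = (72.6 °C − 35 °C)/0.2488 = 151 W/m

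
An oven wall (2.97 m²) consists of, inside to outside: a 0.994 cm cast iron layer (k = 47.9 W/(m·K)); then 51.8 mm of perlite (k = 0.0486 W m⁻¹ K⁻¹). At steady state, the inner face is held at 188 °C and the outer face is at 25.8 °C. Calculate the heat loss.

Q = 452 W

Series thermal resistances, inner to outer:
  R_cast iron = L/(kA) = 0.00994/(47.9·2.97) = 6.987×10^-5 K/W
  R_perlite = L/(kA) = 0.0518/(0.0486·2.97) = 0.3589 K/W
ΣR = 6.987×10^-5 + 0.3589 = 0.3590 K/W
Q = ΔT/ΣR = (188 °C − 25.8 °C)/0.3590 = 452 W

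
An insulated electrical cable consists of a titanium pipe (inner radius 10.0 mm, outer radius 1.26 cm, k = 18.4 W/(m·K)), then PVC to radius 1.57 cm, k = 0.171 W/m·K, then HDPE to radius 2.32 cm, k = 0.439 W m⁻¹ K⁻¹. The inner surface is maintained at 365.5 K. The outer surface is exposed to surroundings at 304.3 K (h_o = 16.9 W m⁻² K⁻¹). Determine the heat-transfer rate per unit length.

Treat each layer as a resistance in series:
  R'_titanium = ln(0.0126/0.0100)/(2πk) = 0.2311/(2π·18.4) = 0.001999 m·K/W
  R'_PVC = ln(0.0157/0.0126)/(2πk) = 0.2200/(2π·0.171) = 0.2047 m·K/W
  R'_HDPE = ln(0.0232/0.0157)/(2πk) = 0.3905/(2π·0.439) = 0.1416 m·K/W
  R'_conv,out = 1/(2πr h) = 1/(2π·0.0232·16.9) = 0.4059 m·K/W
ΣR = 0.001999 + 0.2047 + 0.1416 + 0.4059 = 0.7542 m·K/W
Q' = ΔT/ΣR = (365.5 K − 304.3 K)/0.7542 = 81.1 W/m

Q' = 81.1 W/m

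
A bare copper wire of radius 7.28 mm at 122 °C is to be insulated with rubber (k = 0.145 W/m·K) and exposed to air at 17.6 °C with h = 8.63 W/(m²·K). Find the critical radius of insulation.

r_cr = 1.68 cm

For a cylinder, r_cr = k_ins/h = 0.145/8.63 = 0.0168 m = 1.68 cm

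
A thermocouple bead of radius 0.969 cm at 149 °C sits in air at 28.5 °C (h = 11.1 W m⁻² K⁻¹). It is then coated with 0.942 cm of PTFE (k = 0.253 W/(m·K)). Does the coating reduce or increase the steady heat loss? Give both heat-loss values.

Critical radius for a sphere: r_cr = 2k/h = 0.0456 m = 4.56 cm.
Outer radius after coating: r₂ = 0.00969 + 0.00942 = 0.01911 m.
Since r₁ < r_cr and r₂ ≤ r_cr, the coating moves toward the maximum at r_cr — heat loss rises.
Bare: R = 1/(4πr₁²h) = 76.35 K/W; Q = 120.5/76.35 = 1.58 W.
Coated: R = R_cond + R_conv = 35.63 K/W; Q = 120.5/35.63 = 3.38 W.

increases: 1.58 → 3.38 W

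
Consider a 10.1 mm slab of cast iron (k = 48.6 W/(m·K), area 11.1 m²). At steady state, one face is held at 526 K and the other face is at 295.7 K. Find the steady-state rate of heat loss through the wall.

Q = 1.23×10^7 W

Q = kA·ΔT/L = 48.6 × 11.1 × |526 K − 295.7 K| / 0.0101 = 1.23×10^7 W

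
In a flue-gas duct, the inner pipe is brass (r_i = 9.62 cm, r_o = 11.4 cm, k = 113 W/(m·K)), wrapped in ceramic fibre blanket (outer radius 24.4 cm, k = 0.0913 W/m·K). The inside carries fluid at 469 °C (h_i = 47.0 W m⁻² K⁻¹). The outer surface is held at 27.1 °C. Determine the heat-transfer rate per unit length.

Resistance network (inner→outer):
  R'_conv,in = 1/(2πr h) = 1/(2π·0.0962·47.0) = 0.03520 m·K/W
  R'_brass = ln(0.114/0.0962)/(2πk) = 0.1698/(2π·113) = 2.391×10^-4 m·K/W
  R'_ceramic fibre blanket = ln(0.244/0.114)/(2πk) = 0.7610/(2π·0.0913) = 1.327 m·K/W
ΣR = 0.03520 + 2.391×10^-4 + 1.327 = 1.362 m·K/W
Q' = ΔT/ΣR = (469 °C − 27.1 °C)/1.362 = 324 W/m

Q' = 324 W/m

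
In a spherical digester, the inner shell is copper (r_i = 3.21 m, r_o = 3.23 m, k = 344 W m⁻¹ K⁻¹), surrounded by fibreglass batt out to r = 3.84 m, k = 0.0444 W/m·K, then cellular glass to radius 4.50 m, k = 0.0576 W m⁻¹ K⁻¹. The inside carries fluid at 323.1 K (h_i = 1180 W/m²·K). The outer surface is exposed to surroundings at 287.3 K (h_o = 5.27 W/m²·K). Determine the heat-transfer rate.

Treat each layer as a resistance in series:
  R_conv,in = 1/(4πr²h) = 1/(4π·3.21²·1180) = 6.545×10^-6 K/W
  R_copper = (1/3.21 − 1/3.23)/(4πk) = 0.001929/(4π·344) = 4.462×10^-7 K/W
  R_fibreglass batt = (1/3.23 − 1/3.84)/(4πk) = 0.04918/(4π·0.0444) = 0.08815 K/W
  R_cellular glass = (1/3.84 − 1/4.50)/(4πk) = 0.03819/(4π·0.0576) = 0.05277 K/W
  R_conv,out = 1/(4πr²h) = 1/(4π·4.50²·5.27) = 7.457×10^-4 K/W
ΣR = 6.545×10^-6 + 4.462×10^-7 + 0.08815 + 0.05277 + 7.457×10^-4 = 0.1417 K/W
Q = ΔT/ΣR = (323.1 K − 287.3 K)/0.1417 = 253 W

Q = 253 W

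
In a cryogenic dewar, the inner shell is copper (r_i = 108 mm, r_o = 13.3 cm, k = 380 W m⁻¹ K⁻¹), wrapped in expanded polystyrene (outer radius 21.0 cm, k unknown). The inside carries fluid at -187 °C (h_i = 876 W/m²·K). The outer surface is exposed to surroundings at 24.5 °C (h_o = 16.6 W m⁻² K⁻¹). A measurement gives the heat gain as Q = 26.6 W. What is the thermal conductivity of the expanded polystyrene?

ΣR = ΔT/Q = |-187 − 24.5|/26.6 = 7.951 K/W
Known resistances:
  R_conv,in = 1/(4πr²h) = 1/(4π·0.108²·876) = 0.007788 K/W
  R_copper = (1/0.108 − 1/0.133)/(4πk) = 1.740/(4π·380) = 3.645×10^-4 K/W
  R_conv,out = 1/(4πr²h) = 1/(4π·0.210²·16.6) = 0.1087 K/W
R_expanded polystyrene = ΣR − ΣR_known = 7.951 − 0.1169 = 7.834 K/W
(1/r₁−1/r₂)/(4πk) = 7.834 ⇒ k = 2.757/(4π·7.834) = 0.0280 W/m·K

k = 0.0280 W/m·K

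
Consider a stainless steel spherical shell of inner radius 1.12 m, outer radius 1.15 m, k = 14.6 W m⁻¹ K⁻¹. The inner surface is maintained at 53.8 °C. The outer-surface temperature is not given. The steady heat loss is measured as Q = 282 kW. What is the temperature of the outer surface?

T_out = 18.0 °C

Series resistances:
  R_stainless steel = (1/1.12 − 1/1.15)/(4πk) = 0.02329/(4π·14.6) = 1.270×10^-4 K/W
ΣR = 1.270×10^-4 K/W
ΔT = Q·ΣR = 2.82×10^5 × 1.270×10^-4 = 35.81 K
Heat flows outward, so T_out = T_in − ΔT = 53.8 − 35.81 = 18.0 °C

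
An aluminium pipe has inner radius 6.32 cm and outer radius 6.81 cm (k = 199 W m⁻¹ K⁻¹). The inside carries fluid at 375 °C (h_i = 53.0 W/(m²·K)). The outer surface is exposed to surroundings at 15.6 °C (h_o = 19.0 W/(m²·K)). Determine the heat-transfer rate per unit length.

Resistance network (inner→outer):
  R'_conv,in = 1/(2πr h) = 1/(2π·0.0632·53.0) = 0.04751 m·K/W
  R'_aluminium = ln(0.0681/0.0632)/(2πk) = 0.07467/(2π·199) = 5.972×10^-5 m·K/W
  R'_conv,out = 1/(2πr h) = 1/(2π·0.0681·19.0) = 0.1230 m·K/W
ΣR = 0.04751 + 5.972×10^-5 + 0.1230 = 0.1706 m·K/W
Q' = ΔT/ΣR = (375 °C − 15.6 °C)/0.1706 = 2110 W/m

Q' = 2.11 kW/m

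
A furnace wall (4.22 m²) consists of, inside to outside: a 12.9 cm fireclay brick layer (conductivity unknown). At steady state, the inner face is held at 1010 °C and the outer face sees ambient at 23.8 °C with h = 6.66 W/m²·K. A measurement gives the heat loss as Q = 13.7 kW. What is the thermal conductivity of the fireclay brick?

ΣR = ΔT/Q = |1010 − 23.8|/13700 = 0.07199 K/W
Known resistances:
  R_conv,out = 1/(hA) = 1/(6.66·4.22) = 0.03558 K/W
R_fireclay brick = ΣR − ΣR_known = 0.07199 − 0.03558 = 0.03641 K/W
L/(kA) = 0.03641 ⇒ k = 0.129/(0.03641·4.22) = 0.840 W/m·K

k = 0.840 W/m·K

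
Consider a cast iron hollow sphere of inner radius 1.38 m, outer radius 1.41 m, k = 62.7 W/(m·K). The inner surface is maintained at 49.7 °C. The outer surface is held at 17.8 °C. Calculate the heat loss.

Q = 1.63×10^6 W

Q = 4πk·ΔT/(1/r₁ − 1/r₂) = 4π × 62.7 × 31.9 / (1/1.38 − 1/1.41) = 1.63×10^6 W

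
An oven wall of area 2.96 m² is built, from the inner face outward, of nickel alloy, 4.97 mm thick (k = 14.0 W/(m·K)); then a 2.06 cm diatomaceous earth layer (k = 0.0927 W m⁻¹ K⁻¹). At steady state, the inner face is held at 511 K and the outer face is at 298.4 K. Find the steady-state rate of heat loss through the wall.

Treat each layer as a resistance in series:
  R_nickel alloy = L/(kA) = 0.00497/(14.0·2.96) = 1.199×10^-4 K/W
  R_diatomaceous earth = L/(kA) = 0.0206/(0.0927·2.96) = 0.07508 K/W
ΣR = 1.199×10^-4 + 0.07508 = 0.07520 K/W
Q = ΔT/ΣR = (511 K − 298.4 K)/0.07520 = 2830 W

Q = 2.83 kW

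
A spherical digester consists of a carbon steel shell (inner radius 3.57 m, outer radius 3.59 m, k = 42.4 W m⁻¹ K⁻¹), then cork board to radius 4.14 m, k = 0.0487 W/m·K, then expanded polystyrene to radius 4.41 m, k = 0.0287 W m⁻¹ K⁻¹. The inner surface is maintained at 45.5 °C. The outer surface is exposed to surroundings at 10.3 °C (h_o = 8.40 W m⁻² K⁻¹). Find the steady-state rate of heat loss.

Resistance network (inner→outer):
  R_carbon steel = (1/3.57 − 1/3.59)/(4πk) = 0.001561/(4π·42.4) = 2.929×10^-6 K/W
  R_cork board = (1/3.59 − 1/4.14)/(4πk) = 0.03701/(4π·0.0487) = 0.06047 K/W
  R_expanded polystyrene = (1/4.14 − 1/4.41)/(4πk) = 0.01479/(4π·0.0287) = 0.04100 K/W
  R_conv,out = 1/(4πr²h) = 1/(4π·4.41²·8.40) = 4.871×10^-4 K/W
ΣR = 2.929×10^-6 + 0.06047 + 0.04100 + 4.871×10^-4 = 0.1020 K/W
Q = ΔT/ΣR = (45.5 °C − 10.3 °C)/0.1020 = 345 W

Q = 345 W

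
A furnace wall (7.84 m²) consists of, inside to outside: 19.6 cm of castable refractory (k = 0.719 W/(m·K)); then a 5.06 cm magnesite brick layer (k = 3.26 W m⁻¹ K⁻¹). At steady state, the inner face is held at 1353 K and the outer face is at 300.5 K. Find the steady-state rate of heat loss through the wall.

Resistance network (inner→outer):
  R_castable refractory = L/(kA) = 0.196/(0.719·7.84) = 0.03477 K/W
  R_magnesite brick = L/(kA) = 0.0506/(3.26·7.84) = 0.001980 K/W
ΣR = 0.03477 + 0.001980 = 0.03675 K/W
Q = ΔT/ΣR = (1353 K − 300.5 K)/0.03675 = 28600 W

Q = 28.6 kW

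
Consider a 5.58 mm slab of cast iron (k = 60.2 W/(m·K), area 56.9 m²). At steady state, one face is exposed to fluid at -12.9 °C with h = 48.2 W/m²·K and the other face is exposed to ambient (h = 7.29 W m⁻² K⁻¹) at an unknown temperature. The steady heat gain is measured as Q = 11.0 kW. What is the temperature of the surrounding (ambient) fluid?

T_out = 17.6 °C

Series resistances:
  R_conv,in = 1/(hA) = 1/(48.2·56.9) = 3.646×10^-4 K/W
  R_cast iron = L/(kA) = 0.00558/(60.2·56.9) = 1.629×10^-6 K/W
  R_conv,out = 1/(hA) = 1/(7.29·56.9) = 0.002411 K/W
ΣR = 0.002777 K/W
ΔT = Q·ΣR = 11000 × 0.002777 = 30.55 K
Heat flows inward, so T_out = T_in + ΔT = -12.9 + 30.55 = 17.6 °C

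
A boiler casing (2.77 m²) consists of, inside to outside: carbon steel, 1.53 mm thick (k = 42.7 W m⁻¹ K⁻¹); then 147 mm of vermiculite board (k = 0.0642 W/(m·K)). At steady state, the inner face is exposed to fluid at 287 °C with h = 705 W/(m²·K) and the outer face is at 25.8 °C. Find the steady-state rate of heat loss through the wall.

Resistance network (inner→outer):
  R_conv,in = 1/(hA) = 1/(705·2.77) = 5.121×10^-4 K/W
  R_carbon steel = L/(kA) = 0.00153/(42.7·2.77) = 1.294×10^-5 K/W
  R_vermiculite board = L/(kA) = 0.147/(0.0642·2.77) = 0.8266 K/W
ΣR = 5.121×10^-4 + 1.294×10^-5 + 0.8266 = 0.8271 K/W
Q = ΔT/ΣR = (287 °C − 25.8 °C)/0.8271 = 316 W

Q = 316 W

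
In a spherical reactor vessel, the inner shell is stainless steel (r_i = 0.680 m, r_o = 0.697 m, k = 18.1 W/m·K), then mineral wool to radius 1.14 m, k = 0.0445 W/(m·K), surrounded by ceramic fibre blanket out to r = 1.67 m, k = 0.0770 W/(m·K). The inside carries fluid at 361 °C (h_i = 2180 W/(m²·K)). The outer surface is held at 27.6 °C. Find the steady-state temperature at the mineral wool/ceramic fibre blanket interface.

T = 102 °C

Treat each layer as a resistance in series:
  R_conv,in = 1/(4πr²h) = 1/(4π·0.680²·2180) = 7.894×10^-5 K/W
  R_stainless steel = (1/0.680 − 1/0.697)/(4πk) = 0.03587/(4π·18.1) = 1.577×10^-4 K/W
  R_mineral wool = (1/0.697 − 1/1.14)/(4πk) = 0.5575/(4π·0.0445) = 0.9970 K/W
  R_ceramic fibre blanket = (1/1.14 − 1/1.67)/(4πk) = 0.2784/(4π·0.0770) = 0.2877 K/W
ΣR = 7.894×10^-5 + 1.577×10^-4 + 0.9970 + 0.2877 = 1.285 K/W
Q = ΔT/ΣR = (361 °C − 27.6 °C)/1.285 = 259.5 W
From the inner boundary to the mineral wool/ceramic fibre blanket interface, ΣR_partial = 0.9972 K/W.
T_interface = T_in − Q·ΣR_partial = 361 °C − (259.5)(0.9972) = 102 °C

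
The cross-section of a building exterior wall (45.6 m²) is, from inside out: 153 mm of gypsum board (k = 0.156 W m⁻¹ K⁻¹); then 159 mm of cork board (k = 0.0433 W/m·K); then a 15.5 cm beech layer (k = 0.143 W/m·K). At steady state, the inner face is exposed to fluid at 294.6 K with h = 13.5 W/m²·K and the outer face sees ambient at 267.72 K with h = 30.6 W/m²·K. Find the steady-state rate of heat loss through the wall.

Q = 210 W

Treat each layer as a resistance in series:
  R_conv,in = 1/(hA) = 1/(13.5·45.6) = 0.001624 K/W
  R_gypsum board = L/(kA) = 0.153/(0.156·45.6) = 0.02151 K/W
  R_cork board = L/(kA) = 0.159/(0.0433·45.6) = 0.08053 K/W
  R_beech = L/(kA) = 0.155/(0.143·45.6) = 0.02377 K/W
  R_conv,out = 1/(hA) = 1/(30.6·45.6) = 7.167×10^-4 K/W
ΣR = 0.001624 + 0.02151 + 0.08053 + 0.02377 + 7.167×10^-4 = 0.1282 K/W
Q = ΔT/ΣR = (294.6 K − 267.72 K)/0.1282 = 210 W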